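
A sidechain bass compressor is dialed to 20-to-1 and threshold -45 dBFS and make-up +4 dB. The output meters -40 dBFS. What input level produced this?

-25 dBFS

Before make-up, the level was -40 − 4 = -44 dBFS.
That's 1 dB above the -45 dBFS threshold.
Input overshoot = R × output overshoot = 20 dB → input = -45 + 20 = -25 dBFS.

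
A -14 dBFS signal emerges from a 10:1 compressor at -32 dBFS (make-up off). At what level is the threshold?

-34 dBFS

Input is 20 dB above T (since output overshoot × R = input overshoot: (-32 − T)·10 = -14 − T gives T = -34 dBFS).
Check: -34 + (-14 − (-34))/10 = -34 + 2 = -32 dBFS. ✓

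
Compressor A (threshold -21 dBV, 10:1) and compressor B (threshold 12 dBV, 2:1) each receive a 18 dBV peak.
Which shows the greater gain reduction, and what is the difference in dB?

A: 39 dB over, compressed to 3.9 dB over, so 35.1 dB of GR.
B: 6 dB over, compressed to 3 dB over, so 3 dB of GR.
A applies 32.1 dB more gain reduction.

A, by 32.1 dB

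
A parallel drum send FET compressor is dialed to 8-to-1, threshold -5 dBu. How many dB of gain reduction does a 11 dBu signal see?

The signal is 16 dB above threshold.
A 8:1 ratio leaves 2 dB of that excess.
Gain reduction = 16 − 2 = 14 dB.

14 dB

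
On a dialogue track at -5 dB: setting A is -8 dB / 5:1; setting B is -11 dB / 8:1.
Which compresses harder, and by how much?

B, by 2.85 dB

A: overshoot 3 dB → output overshoot 0.6 dB → GR 2.4 dB.
B: overshoot 6 dB → output overshoot 0.75 dB → GR 5.25 dB.
Difference: 2.85 dB in favour of B.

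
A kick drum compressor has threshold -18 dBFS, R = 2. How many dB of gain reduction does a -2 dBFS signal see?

Overshoot = -2 − (-18) = 16 dB.
A 2:1 ratio leaves 8 dB of that excess.
So the signal is attenuated by 16 − 8 = 8 dB.

8 dB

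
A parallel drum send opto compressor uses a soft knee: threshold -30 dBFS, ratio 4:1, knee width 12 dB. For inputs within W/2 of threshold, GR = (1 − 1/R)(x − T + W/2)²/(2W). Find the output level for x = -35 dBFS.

x − T + W/2 = -35 − (-30) + 6 = 1.
GR = (1 − 1/4) × 1² / 24 = 0.75 × 1 / 24 = 0.03125 dB.
Output = -35 − 0.03125 = -35.03125 dBFS.

-35.03125 dBFS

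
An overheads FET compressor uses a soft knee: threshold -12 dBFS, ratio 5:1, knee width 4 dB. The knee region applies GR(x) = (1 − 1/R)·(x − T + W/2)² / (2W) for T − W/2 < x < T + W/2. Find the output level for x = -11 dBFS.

x − T + W/2 = -11 − (-12) + 2 = 3.
GR = (1 − 1/5) × 3² / 8 = 0.8 × 9 / 8 = 0.9 dB.
Output = -11 − 0.9 = -11.9 dBFS.

-11.9 dBFS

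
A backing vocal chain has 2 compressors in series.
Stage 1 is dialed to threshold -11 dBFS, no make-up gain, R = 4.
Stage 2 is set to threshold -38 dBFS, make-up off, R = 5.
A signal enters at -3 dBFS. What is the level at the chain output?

Stage 1: -3 dBFS is 8 dB over -11 dBFS; at 4:1 that becomes 2 dB over, giving -9 dBFS.
Stage 2: 29 dB above -38 dBFS, reduced 5:1 to 5.8 dB above → -32.2 dBFS.

-32.2 dBFS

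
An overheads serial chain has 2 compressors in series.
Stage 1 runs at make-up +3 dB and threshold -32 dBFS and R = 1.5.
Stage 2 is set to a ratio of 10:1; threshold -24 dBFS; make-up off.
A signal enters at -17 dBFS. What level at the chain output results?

-23.5 dBFS

Stage 1: -17 dBFS is 15 dB over -32 dBFS; at 1.5:1 that becomes 10 dB over, giving -22 dBFS; +3 dB make-up → -19 dBFS.
Stage 2: 5 dB above -24 dBFS, reduced 10:1 to 0.5 dB above → -23.5 dBFS.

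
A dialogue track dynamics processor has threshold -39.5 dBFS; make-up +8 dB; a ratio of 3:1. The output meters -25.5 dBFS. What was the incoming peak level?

-21.5 dBFS

Stripping the +8 dB make-up gives -33.5 dBFS at the gain stage.
That's 6 dB above the -39.5 dBFS threshold.
Before 3:1 compression the overshoot was 6 × 3 = 18 dB, so input = -39.5 + 18 = -21.5 dBFS.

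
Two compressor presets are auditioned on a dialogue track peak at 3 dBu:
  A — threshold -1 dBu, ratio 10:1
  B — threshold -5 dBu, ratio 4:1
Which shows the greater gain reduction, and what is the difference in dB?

A: overshoot 4 dB → output overshoot 0.4 dB → GR 3.6 dB.
B: overshoot 8 dB → output overshoot 2 dB → GR 6 dB.
B reduces 2.4 dB more.

B, by 2.4 dB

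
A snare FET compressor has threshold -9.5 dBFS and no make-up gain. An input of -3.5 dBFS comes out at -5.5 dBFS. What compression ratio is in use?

1.5:1

Input overshoot = -3.5 − (-9.5) = 6 dB; output overshoot = -5.5 − (-9.5) = 4 dB.
Ratio = 6 / 4 = 1.5.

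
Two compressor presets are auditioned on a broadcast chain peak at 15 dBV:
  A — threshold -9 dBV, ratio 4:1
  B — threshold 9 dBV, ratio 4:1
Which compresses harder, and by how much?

A, by 13.5 dB

A: 24 dB over, compressed to 6 dB over, so 18 dB of GR.
B: 6 dB over, compressed to 1.5 dB over, so 4.5 dB of GR.
A applies 13.5 dB more gain reduction.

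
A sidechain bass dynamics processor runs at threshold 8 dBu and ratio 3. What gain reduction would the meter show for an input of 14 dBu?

4 dB

Overshoot = 14 − 8 = 6 dB.
At 3:1, output sits 6/3 = 2 dB above threshold.
Gain reduction = 6 − 2 = 4 dB.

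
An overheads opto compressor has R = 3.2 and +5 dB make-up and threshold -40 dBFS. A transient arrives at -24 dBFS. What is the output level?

-30 dBFS

-24 dBFS sits 16 dB over threshold.
At 3.2:1 the overshoot is divided by 3.2, leaving 5 dB above threshold.
So the level is -40 + 5 = -35 dBFS; make-up adds 5 dB, giving -30 dBFS.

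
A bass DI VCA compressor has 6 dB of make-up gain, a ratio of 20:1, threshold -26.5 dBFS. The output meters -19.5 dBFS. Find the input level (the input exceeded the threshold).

Before make-up, the level was -19.5 − 6 = -25.5 dBFS.
That's 1 dB above the -26.5 dBFS threshold.
Input overshoot = R × output overshoot = 20 dB → input = -26.5 + 20 = -6.5 dBFS.

-6.5 dBFS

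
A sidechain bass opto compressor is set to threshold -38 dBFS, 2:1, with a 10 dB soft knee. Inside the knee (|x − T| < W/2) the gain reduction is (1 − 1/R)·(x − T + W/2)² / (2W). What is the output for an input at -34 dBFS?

-36.025 dBFS

x − T + W/2 = -34 − (-38) + 5 = 9.
GR = (1 − 1/2) × 9² / 20 = 0.5 × 81 / 20 = 2.025 dB.
Output = -34 − 2.025 = -36.025 dBFS.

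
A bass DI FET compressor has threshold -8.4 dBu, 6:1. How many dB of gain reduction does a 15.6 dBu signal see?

20 dB

15.6 dBu exceeds the threshold by 24 dB.
After 6:1 compression the overshoot becomes 24/6 = 4 dB.
So the signal is attenuated by 24 − 4 = 20 dB.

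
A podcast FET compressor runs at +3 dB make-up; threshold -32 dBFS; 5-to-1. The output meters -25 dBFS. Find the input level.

Before make-up, the level was -25 − 3 = -28 dBFS.
The compressed level sits -28 − (-32) = 4 dB over threshold.
Undo the ratio: input overshoot = 4 × 5 = 20 dB, giving input = -12 dBFS.

-12 dBFS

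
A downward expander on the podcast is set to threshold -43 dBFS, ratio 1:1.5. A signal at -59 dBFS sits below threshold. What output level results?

-67 dBFS

Below threshold, a 1:1.5 expander applies gain = (1.5−1)×(T − x) of attenuation.
(1.5−1) × 16 = 8 dB, so output = -59 − 8 = -67 dBFS.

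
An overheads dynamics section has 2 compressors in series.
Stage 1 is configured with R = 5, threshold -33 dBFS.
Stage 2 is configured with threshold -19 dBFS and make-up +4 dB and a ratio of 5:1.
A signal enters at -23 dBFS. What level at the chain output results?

-27 dBFS

Stage 1: 10 dB above -33 dBFS, reduced 5:1 to 2 dB above → -31 dBFS.
Stage 2: below threshold (-31 ≤ -19); passes unchanged; make-up brings it to -27 dBFS.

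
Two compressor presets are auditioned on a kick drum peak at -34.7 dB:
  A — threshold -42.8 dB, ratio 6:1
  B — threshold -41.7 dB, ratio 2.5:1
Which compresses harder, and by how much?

A: GR = 8.1 − 8.1/6 = 6.75 dB.
B: GR = 7 − 7/2.5 = 4.2 dB.
Difference: 2.55 dB in favour of A.

A, by 2.55 dB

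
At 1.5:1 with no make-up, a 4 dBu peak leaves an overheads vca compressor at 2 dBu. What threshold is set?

-2 dBu

Input is 6 dB above T (since output overshoot × R = input overshoot: (2 − T)·1.5 = 4 − T gives T = -2 dBu).
Check: -2 + (4 − (-2))/1.5 = -2 + 4 = 2 dBu. ✓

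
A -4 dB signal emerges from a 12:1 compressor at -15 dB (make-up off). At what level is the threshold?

Gain reduction = -4 − (-15) = 11 dB; output overshoot = GR / (R − 1) = 11 / 11 = 1 dB.
Threshold = output − output overshoot = -15 − 1 = -16 dB.

-16 dB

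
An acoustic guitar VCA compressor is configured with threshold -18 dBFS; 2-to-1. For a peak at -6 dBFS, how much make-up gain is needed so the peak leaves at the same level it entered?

The peak compresses to -18 + 12/2 = -12 dBFS.
To reach -6 dBFS requires -6 − (-12) = 6 dB of make-up.

6 dB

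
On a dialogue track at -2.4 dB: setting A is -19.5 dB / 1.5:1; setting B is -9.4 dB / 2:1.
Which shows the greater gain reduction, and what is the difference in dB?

A: overshoot 17.1 dB → output overshoot 11.4 dB → GR 5.7 dB.
B: overshoot 7 dB → output overshoot 3.5 dB → GR 3.5 dB.
A applies 2.2 dB more gain reduction.

A, by 2.2 dB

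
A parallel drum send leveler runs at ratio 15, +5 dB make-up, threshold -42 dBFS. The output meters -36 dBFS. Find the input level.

Remove make-up: -36 − 5 = -41 dBFS.
That's 1 dB above the -42 dBFS threshold.
Before 15:1 compression the overshoot was 1 × 15 = 15 dB, so input = -42 + 15 = -27 dBFS.

-27 dBFS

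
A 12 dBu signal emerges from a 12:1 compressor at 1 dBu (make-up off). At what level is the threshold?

Input is 12 dB above T (since output overshoot × R = input overshoot: (1 − T)·12 = 12 − T gives T = 0 dBu).
Check: 0 + (12 − 0)/12 = 0 + 1 = 1 dBu. ✓

0 dBu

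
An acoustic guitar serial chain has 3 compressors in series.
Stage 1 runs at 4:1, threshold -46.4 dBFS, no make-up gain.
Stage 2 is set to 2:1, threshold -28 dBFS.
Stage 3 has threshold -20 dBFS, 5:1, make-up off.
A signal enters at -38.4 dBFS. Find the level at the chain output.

Stage 1: -38.4 dBFS is 8 dB over -46.4 dBFS; at 4:1 that becomes 2 dB over, giving -44.4 dBFS.
Stage 2: below threshold (-44.4 ≤ -28); passes unchanged; output -44.4 dBFS.
Stage 3: -44.4 dBFS is at or below the -20 dBFS threshold — no compression; output -44.4 dBFS.

-44.4 dBFS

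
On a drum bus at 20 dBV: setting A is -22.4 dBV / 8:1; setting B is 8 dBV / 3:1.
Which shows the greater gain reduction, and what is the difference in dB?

A: GR = 42.4 − 42.4/8 = 37.1 dB.
B: GR = 12 − 12/3 = 8 dB.
A reduces 29.1 dB more.

A, by 29.1 dB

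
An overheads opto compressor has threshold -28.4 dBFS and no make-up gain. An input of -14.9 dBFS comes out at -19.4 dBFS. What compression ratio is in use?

1.5:1

Input overshoot = -14.9 − (-28.4) = 13.5 dB; output overshoot = -19.4 − (-28.4) = 9 dB.
Ratio = 13.5 / 9 = 1.5.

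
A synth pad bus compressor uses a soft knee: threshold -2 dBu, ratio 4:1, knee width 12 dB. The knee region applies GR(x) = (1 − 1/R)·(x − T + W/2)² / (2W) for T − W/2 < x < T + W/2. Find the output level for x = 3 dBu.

x − T + W/2 = 3 − (-2) + 6 = 11.
GR = (1 − 1/4) × 11² / 24 = 0.75 × 121 / 24 = 3.78125 dB.
Output = 3 − 3.78125 = -0.78125 dBu.

-0.78125 dBu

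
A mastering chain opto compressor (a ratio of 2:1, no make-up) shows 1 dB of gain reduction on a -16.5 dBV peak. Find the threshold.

-18.5 dBV

Input is 2 dB above T (since output overshoot × R = input overshoot: (-17.5 − T)·2 = -16.5 − T gives T = -18.5 dBV).
Check: -18.5 + (-16.5 − (-18.5))/2 = -18.5 + 1 = -17.5 dBV. ✓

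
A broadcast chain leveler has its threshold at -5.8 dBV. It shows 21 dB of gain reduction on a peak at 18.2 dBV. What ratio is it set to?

Input overshoot = 18.2 − (-5.8) = 24 dB.
Output overshoot = 24 − 21 = 3 dB.
Ratio = input overshoot / output overshoot = 24 / 3 = 8.

8:1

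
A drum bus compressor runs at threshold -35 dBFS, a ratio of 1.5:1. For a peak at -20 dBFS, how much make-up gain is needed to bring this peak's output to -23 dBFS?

2 dB

Without make-up, output = threshold + overshoot/1.5 = -35 + 10 = -25 dBFS.
Gap to target: 2 dB.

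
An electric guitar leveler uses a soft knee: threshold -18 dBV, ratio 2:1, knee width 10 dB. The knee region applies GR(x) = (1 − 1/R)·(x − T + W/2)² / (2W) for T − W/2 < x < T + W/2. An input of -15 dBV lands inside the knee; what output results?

x − T + W/2 = -15 − (-18) + 5 = 8.
GR = (1 − 1/2) × 8² / 20 = 0.5 × 64 / 20 = 1.6 dB.
Output = -15 − 1.6 = -16.6 dBV.

-16.6 dBV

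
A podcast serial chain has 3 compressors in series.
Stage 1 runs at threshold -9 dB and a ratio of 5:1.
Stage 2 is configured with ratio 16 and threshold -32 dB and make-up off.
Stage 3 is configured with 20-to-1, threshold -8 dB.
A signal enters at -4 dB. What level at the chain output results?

Stage 1: overshoot 5 dB → 5/5 = 1 dB → -8 dB.
Stage 2: 24 dB above -32 dB, reduced 16:1 to 1.5 dB above → -30.5 dB.
Stage 3: -30.5 dB ≤ -8 dB, so stage 3 doesn't engage; output -30.5 dB.

-30.5 dB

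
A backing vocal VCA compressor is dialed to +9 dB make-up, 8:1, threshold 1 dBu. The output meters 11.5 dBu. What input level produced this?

Before make-up, the level was 11.5 − 9 = 2.5 dBu.
Post-compression overshoot = 2.5 − 1 = 1.5 dB.
Before 8:1 compression the overshoot was 1.5 × 8 = 12 dB, so input = 1 + 12 = 13 dBu.

13 dBu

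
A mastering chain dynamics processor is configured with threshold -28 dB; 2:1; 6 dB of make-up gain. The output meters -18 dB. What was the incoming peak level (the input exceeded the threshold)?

-20 dB

Before make-up, the level was -18 − 6 = -24 dB.
Post-compression overshoot = -24 − (-28) = 4 dB.
Before 2:1 compression the overshoot was 4 × 2 = 8 dB, so input = -28 + 8 = -20 dB.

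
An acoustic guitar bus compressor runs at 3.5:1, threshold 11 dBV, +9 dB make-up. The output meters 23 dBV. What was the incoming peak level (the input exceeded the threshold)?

21.5 dBV

Before make-up, the level was 23 − 9 = 14 dBV.
Post-compression overshoot = 14 − 11 = 3 dB.
Before 3.5:1 compression the overshoot was 3 × 3.5 = 10.5 dB, so input = 11 + 10.5 = 21.5 dBV.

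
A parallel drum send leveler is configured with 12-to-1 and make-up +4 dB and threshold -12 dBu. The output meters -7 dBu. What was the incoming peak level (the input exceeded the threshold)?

Stripping the +4 dB make-up gives -11 dBu at the gain stage.
The compressed level sits -11 − (-12) = 1 dB over threshold.
Undo the ratio: input overshoot = 1 × 12 = 12 dB, giving input = 0 dBu.

0 dBu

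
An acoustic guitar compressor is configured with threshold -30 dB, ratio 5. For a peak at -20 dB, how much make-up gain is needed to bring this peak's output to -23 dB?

5 dB

Without make-up, output = threshold + overshoot/5 = -30 + 2 = -28 dB.
Gap to target: 5 dB.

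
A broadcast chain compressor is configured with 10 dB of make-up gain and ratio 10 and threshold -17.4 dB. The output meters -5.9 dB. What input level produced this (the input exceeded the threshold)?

-2.4 dB

Before make-up, the level was -5.9 − 10 = -15.9 dB.
That's 1.5 dB above the -17.4 dB threshold.
Before 10:1 compression the overshoot was 1.5 × 10 = 15 dB, so input = -17.4 + 15 = -2.4 dB.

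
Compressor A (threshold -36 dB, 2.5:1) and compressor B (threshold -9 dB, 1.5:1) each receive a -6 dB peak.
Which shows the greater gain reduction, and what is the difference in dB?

A: overshoot 30 dB → output overshoot 12 dB → GR 18 dB.
B: overshoot 3 dB → output overshoot 2 dB → GR 1 dB.
A reduces 17 dB more.

A, by 17 dB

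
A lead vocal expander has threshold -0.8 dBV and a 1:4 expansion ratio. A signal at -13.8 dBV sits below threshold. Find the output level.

The input is 13 dB below the -0.8 dBV threshold.
A 1:4 expander multiplies undershoot by 4: 13 × 4 = 52 dB below threshold.
Output = -0.8 − 52 = -52.8 dBV.

-52.8 dBV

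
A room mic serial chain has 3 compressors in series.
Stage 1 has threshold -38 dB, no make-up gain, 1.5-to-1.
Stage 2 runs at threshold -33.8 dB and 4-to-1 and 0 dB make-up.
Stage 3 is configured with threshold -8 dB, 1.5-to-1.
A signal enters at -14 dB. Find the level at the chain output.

Stage 1: overshoot 24 dB → 24/1.5 = 16 dB → -22 dB.
Stage 2: -22 dB is 11.8 dB over -33.8 dB; at 4:1 that becomes 2.95 dB over, giving -30.85 dB.
Stage 3: -30.85 dB is at or below the -8 dB threshold — no compression; output -30.85 dB.

-30.85 dB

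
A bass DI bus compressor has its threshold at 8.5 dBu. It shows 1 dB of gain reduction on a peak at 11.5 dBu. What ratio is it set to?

1.5:1

Input overshoot = 11.5 − 8.5 = 3 dB.
Output overshoot = 3 − 1 = 2 dB.
Ratio = input overshoot / output overshoot = 3 / 2 = 1.5.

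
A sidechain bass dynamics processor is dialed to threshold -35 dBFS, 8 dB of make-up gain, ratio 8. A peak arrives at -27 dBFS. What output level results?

-26 dBFS

Overshoot: -27 − (-35) = 8 dB.
8:1 compression reduces that to 8/8 = 1 dB over.
That puts the output at -34 dBFS; make-up adds 8 dB, giving -26 dBFS.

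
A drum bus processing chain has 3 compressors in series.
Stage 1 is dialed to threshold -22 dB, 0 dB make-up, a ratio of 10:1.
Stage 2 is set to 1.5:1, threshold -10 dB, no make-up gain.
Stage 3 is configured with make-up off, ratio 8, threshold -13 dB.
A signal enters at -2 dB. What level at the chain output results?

Stage 1: 20 dB above -22 dB, reduced 10:1 to 2 dB above → -20 dB.
Stage 2: -20 dB ≤ -10 dB, so stage 2 doesn't engage; output -20 dB.
Stage 3: -20 dB ≤ -13 dB, so stage 3 doesn't engage; output -20 dB.

-20 dB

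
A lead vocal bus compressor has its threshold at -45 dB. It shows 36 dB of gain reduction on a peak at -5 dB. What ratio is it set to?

Input overshoot = -5 − (-45) = 40 dB.
Output overshoot = 40 − 36 = 4 dB.
Ratio = input overshoot / output overshoot = 40 / 4 = 10.

10:1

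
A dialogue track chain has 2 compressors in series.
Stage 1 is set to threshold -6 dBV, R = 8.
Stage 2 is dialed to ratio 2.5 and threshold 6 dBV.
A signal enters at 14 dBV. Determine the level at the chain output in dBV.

-3.5 dBV

Stage 1: 14 dBV is 20 dB over -6 dBV; at 8:1 that becomes 2.5 dB over, giving -3.5 dBV.
Stage 2: -3.5 dBV is at or below the 6 dBV threshold — no compression; output -3.5 dBV.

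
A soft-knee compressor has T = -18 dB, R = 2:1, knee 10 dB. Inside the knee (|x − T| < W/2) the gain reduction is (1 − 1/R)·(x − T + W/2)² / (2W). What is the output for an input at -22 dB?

-22.025 dB

x − T + W/2 = -22 − (-18) + 5 = 1.
GR = (1 − 1/2) × 1² / 20 = 0.5 × 1 / 20 = 0.025 dB.
Output = -22 − 0.025 = -22.025 dB.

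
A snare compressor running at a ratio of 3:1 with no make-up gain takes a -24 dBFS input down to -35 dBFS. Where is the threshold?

Let T be the threshold. Output overshoot = (input overshoot)/R, so -35 − T = (-24 − T)/3.
3·(-35 − T) = -24 − T → 2·T = -105 − (-24) = -81.
T = -81/2 = -40.5 dBFS.

-40.5 dBFS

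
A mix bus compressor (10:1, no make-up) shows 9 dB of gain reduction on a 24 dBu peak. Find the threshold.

Gain reduction = 24 − 15 = 9 dB; output overshoot = GR / (R − 1) = 9 / 9 = 1 dB.
Threshold = output − output overshoot = 15 − 1 = 14 dBu.

14 dBu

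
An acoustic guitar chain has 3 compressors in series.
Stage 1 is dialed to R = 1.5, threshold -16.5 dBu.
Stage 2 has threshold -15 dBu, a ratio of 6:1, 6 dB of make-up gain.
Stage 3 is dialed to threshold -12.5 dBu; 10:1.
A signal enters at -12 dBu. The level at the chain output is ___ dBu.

Stage 1: -12 dBu is 4.5 dB over -16.5 dBu; at 1.5:1 that becomes 3 dB over, giving -13.5 dBu.
Stage 2: -13.5 dBu is 1.5 dB over -15 dBu; at 6:1 that becomes 0.25 dB over, giving -14.75 dBu; +6 dB make-up → -8.75 dBu.
Stage 3: -8.75 dBu is 3.75 dB over -12.5 dBu; at 10:1 that becomes 0.375 dB over, giving -12.125 dBu.

-12.125 dBu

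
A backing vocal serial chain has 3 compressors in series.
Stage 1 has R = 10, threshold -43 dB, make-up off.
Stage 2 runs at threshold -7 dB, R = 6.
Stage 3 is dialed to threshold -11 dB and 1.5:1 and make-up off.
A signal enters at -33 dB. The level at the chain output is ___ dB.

Stage 1: -33 dB is 10 dB over -43 dB; at 10:1 that becomes 1 dB over, giving -42 dB.
Stage 2: -42 dB ≤ -7 dB, so stage 2 doesn't engage; output -42 dB.
Stage 3: -42 dB ≤ -11 dB, so stage 3 doesn't engage; output -42 dB.

-42 dB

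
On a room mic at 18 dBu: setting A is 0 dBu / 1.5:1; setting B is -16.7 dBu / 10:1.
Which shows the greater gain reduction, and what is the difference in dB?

B, by 25.23 dB

A: 18 dB over, compressed to 12 dB over, so 6 dB of GR.
B: 34.7 dB over, compressed to 3.47 dB over, so 31.23 dB of GR.
B reduces 25.23 dB more.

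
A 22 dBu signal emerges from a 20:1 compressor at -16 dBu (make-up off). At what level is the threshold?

Input is 40 dB above T (since output overshoot × R = input overshoot: (-16 − T)·20 = 22 − T gives T = -18 dBu).
Check: -18 + (22 − (-18))/20 = -18 + 2 = -16 dBu. ✓

-18 dBu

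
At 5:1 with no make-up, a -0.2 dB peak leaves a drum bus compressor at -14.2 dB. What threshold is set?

-17.7 dB

Gain reduction = -0.2 − (-14.2) = 14 dB; output overshoot = GR / (R − 1) = 14 / 4 = 3.5 dB.
Threshold = output − output overshoot = -14.2 − 3.5 = -17.7 dB.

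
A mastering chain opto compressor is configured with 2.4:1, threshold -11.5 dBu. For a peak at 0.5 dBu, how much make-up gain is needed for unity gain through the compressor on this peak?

Without make-up, output = threshold + overshoot/2.4 = -11.5 + 5 = -6.5 dBu.
Gap to target: 7 dB.

7 dB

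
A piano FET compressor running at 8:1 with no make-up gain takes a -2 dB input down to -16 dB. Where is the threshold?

Gain reduction = -2 − (-16) = 14 dB; output overshoot = GR / (R − 1) = 14 / 7 = 2 dB.
Threshold = output − output overshoot = -16 − 2 = -18 dB.

-18 dB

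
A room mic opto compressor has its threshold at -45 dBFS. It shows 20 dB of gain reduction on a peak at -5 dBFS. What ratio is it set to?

Input overshoot = -5 − (-45) = 40 dB.
Output overshoot = 40 − 20 = 20 dB.
Ratio = input overshoot / output overshoot = 40 / 20 = 2.

2:1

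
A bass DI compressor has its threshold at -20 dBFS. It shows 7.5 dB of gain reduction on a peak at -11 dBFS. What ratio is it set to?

6:1

Input overshoot = -11 − (-20) = 9 dB.
Output overshoot = 9 − 7.5 = 1.5 dB.
Ratio = input overshoot / output overshoot = 9 / 1.5 = 6.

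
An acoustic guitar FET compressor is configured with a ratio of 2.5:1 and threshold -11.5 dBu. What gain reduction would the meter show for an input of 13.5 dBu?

15 dB

13.5 dBu exceeds the threshold by 25 dB.
After 2.5:1 compression the overshoot becomes 25/2.5 = 10 dB.
So the signal is attenuated by 25 − 10 = 15 dB.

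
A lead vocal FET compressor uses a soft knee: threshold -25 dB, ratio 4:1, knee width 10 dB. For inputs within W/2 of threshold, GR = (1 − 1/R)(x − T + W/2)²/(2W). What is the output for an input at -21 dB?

-24.0375 dB

x − T + W/2 = -21 − (-25) + 5 = 9.
GR = (1 − 1/4) × 9² / 20 = 0.75 × 81 / 20 = 3.0375 dB.
Output = -21 − 3.0375 = -24.0375 dB.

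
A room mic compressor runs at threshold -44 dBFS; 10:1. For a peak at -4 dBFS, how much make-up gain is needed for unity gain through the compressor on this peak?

36 dB

The peak compresses to -44 + 40/10 = -40 dBFS.
To reach -4 dBFS requires -4 − (-40) = 36 dB of make-up.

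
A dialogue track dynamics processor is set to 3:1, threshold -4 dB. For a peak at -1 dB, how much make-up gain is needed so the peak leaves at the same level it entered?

The peak compresses to -4 + 3/3 = -3 dB.
To reach -1 dB requires -1 − (-3) = 2 dB of make-up.

2 dB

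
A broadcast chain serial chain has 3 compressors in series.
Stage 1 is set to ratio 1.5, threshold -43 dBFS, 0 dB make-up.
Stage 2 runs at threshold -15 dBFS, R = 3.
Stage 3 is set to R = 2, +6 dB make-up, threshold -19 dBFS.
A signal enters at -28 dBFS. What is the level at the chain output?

Stage 1: overshoot 15 dB → 15/1.5 = 10 dB → -33 dBFS.
Stage 2: -33 dBFS is at or below the -15 dBFS threshold — no compression; output -33 dBFS.
Stage 3: below threshold (-33 ≤ -19); passes unchanged; make-up brings it to -27 dBFS.

-27 dBFS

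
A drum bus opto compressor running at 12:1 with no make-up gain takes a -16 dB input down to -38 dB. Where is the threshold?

-40 dB

Input is 24 dB above T (since output overshoot × R = input overshoot: (-38 − T)·12 = -16 − T gives T = -40 dB).
Check: -40 + (-16 − (-40))/12 = -40 + 2 = -38 dB. ✓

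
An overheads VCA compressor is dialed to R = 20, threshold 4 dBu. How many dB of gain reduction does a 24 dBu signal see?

19 dB

Overshoot = 24 − 4 = 20 dB.
At 20:1, output sits 20/20 = 1 dB above threshold.
Gain reduction = 20 − 1 = 19 dB.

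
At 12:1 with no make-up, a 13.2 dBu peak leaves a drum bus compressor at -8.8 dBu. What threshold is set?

Input is 24 dB above T (since output overshoot × R = input overshoot: (-8.8 − T)·12 = 13.2 − T gives T = -10.8 dBu).
Check: -10.8 + (13.2 − (-10.8))/12 = -10.8 + 2 = -8.8 dBu. ✓

-10.8 dBu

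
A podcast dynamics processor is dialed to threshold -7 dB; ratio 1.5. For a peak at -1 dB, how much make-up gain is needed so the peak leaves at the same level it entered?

The peak compresses to -7 + 6/1.5 = -3 dB.
To reach -1 dB requires -1 − (-3) = 2 dB of make-up.

2 dB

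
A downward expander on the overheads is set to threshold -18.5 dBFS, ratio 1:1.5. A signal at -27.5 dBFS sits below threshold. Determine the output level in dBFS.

-32 dBFS

Undershoot = (-18.5) − (-27.5) = 9 dB.
At 1:1.5, that expands to 13.5 dB under threshold.
Output = -18.5 − 13.5 = -32 dBFS.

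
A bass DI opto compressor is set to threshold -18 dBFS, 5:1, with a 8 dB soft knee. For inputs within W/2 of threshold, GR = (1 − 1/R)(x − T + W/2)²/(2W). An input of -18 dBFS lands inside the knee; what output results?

x − T + W/2 = -18 − (-18) + 4 = 4.
GR = (1 − 1/5) × 4² / 16 = 0.8 × 16 / 16 = 0.8 dB.
Output = -18 − 0.8 = -18.8 dBFS.

-18.8 dBFS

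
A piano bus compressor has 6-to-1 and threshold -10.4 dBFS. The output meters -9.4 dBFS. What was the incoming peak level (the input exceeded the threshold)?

-4.4 dBFS

That's 1 dB above the -10.4 dBFS threshold.
Before 6:1 compression the overshoot was 1 × 6 = 6 dB, so input = -10.4 + 6 = -4.4 dBFS.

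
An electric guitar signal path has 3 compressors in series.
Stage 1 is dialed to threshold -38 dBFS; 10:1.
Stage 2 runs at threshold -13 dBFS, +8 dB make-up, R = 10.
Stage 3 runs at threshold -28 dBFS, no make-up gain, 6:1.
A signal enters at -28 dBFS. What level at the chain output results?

-29 dBFS

Stage 1: overshoot 10 dB → 10/10 = 1 dB → -37 dBFS.
Stage 2: -37 dBFS is at or below the -13 dBFS threshold — no compression; make-up brings it to -29 dBFS.
Stage 3: -29 dBFS ≤ -28 dBFS, so stage 3 doesn't engage; output -29 dBFS.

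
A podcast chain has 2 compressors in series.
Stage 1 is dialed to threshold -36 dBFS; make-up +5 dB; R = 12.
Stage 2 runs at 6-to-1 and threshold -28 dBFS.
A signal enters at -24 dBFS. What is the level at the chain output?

-30 dBFS

Stage 1: 12 dB above -36 dBFS, reduced 12:1 to 1 dB above → -35 dBFS; +5 dB make-up → -30 dBFS.
Stage 2: -30 dBFS is at or below the -28 dBFS threshold — no compression; output -30 dBFS.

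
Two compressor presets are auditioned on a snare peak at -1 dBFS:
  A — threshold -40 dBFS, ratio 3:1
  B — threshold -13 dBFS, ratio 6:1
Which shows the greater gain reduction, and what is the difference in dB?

A: 39 dB over, compressed to 13 dB over, so 26 dB of GR.
B: 12 dB over, compressed to 2 dB over, so 10 dB of GR.
Difference: 16 dB in favour of A.

A, by 16 dB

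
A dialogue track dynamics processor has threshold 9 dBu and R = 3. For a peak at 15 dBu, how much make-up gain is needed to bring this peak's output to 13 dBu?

Without make-up, output = threshold + overshoot/3 = 9 + 2 = 11 dBu.
Gap to target: 2 dB.

2 dB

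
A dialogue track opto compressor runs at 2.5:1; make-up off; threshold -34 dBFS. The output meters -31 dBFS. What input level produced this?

-26.5 dBFS

That's 3 dB above the -34 dBFS threshold.
Before 2.5:1 compression the overshoot was 3 × 2.5 = 7.5 dB, so input = -34 + 7.5 = -26.5 dBFS.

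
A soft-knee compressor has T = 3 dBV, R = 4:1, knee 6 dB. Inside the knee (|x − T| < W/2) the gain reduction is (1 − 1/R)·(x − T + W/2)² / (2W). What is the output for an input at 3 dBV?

x − T + W/2 = 3 − 3 + 3 = 3.
GR = (1 − 1/4) × 3² / 12 = 0.75 × 9 / 12 = 0.5625 dB.
Output = 3 − 0.5625 = 2.4375 dBV.

2.4375 dBV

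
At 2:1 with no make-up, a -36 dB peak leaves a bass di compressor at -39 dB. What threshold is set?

Input is 6 dB above T (since output overshoot × R = input overshoot: (-39 − T)·2 = -36 − T gives T = -42 dB).
Check: -42 + (-36 − (-42))/2 = -42 + 3 = -39 dB. ✓

-42 dB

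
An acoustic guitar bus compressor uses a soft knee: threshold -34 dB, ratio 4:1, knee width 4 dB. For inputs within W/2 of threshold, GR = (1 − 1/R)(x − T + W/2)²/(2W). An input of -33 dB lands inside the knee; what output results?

-33.84375 dB

x − T + W/2 = -33 − (-34) + 2 = 3.
GR = (1 − 1/4) × 3² / 8 = 0.75 × 9 / 8 = 0.84375 dB.
Output = -33 − 0.84375 = -33.84375 dB.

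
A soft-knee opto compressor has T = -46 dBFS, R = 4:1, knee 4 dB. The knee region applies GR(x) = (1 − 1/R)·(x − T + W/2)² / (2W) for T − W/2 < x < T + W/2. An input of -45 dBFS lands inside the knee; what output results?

-45.84375 dBFS

x − T + W/2 = -45 − (-46) + 2 = 3.
GR = (1 − 1/4) × 3² / 8 = 0.75 × 9 / 8 = 0.84375 dB.
Output = -45 − 0.84375 = -45.84375 dBFS.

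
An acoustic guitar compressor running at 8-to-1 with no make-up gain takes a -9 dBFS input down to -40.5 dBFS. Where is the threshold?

-45 dBFS

Input is 36 dB above T (since output overshoot × R = input overshoot: (-40.5 − T)·8 = -9 − T gives T = -45 dBFS).
Check: -45 + (-9 − (-45))/8 = -45 + 4.5 = -40.5 dBFS. ✓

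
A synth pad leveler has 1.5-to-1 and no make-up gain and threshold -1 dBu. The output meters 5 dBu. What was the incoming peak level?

That's 6 dB above the -1 dBu threshold.
Input overshoot = R × output overshoot = 9 dB → input = -1 + 9 = 8 dBu.

8 dBu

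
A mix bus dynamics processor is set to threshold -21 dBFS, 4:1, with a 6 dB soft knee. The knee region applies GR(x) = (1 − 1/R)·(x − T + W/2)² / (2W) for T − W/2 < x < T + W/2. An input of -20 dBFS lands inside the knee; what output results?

-21 dBFS

x − T + W/2 = -20 − (-21) + 3 = 4.
GR = (1 − 1/4) × 4² / 12 = 0.75 × 16 / 12 = 1 dB.
Output = -20 − 1 = -21 dBFS.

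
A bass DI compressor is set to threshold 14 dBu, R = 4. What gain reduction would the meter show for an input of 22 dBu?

Overshoot = 22 − 14 = 8 dB.
A 4:1 ratio leaves 2 dB of that excess.
Gain reduction = 8 − 2 = 6 dB.

6 dB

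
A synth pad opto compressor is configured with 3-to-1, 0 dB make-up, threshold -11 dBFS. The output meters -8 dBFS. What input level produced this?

-2 dBFS

Post-compression overshoot = -8 − (-11) = 3 dB.
Undo the ratio: input overshoot = 3 × 3 = 9 dB, giving input = -2 dBFS.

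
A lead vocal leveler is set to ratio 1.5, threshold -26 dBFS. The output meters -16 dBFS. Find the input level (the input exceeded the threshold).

Post-compression overshoot = -16 − (-26) = 10 dB.
Undo the ratio: input overshoot = 10 × 1.5 = 15 dB, giving input = -11 dBFS.

-11 dBFS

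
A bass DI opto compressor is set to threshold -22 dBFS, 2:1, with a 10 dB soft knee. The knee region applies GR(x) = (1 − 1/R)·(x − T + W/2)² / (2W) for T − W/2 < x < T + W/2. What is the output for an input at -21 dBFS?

x − T + W/2 = -21 − (-22) + 5 = 6.
GR = (1 − 1/2) × 6² / 20 = 0.5 × 36 / 20 = 0.9 dB.
Output = -21 − 0.9 = -21.9 dBFS.

-21.9 dBFS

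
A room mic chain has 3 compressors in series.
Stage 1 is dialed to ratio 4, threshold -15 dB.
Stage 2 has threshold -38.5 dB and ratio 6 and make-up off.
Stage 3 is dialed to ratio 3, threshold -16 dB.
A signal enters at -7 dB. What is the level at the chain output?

Stage 1: 8 dB above -15 dB, reduced 4:1 to 2 dB above → -13 dB.
Stage 2: -13 dB is 25.5 dB over -38.5 dB; at 6:1 that becomes 4.25 dB over, giving -34.25 dB.
Stage 3: -34.25 dB ≤ -16 dB, so stage 3 doesn't engage; output -34.25 dB.

-34.25 dB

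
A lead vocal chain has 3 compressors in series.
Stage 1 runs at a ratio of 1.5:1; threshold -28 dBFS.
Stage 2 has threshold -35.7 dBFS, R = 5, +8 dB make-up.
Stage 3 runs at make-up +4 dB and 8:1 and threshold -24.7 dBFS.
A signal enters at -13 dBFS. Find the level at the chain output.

-20.6325 dBFS

Stage 1: -13 dBFS is 15 dB over -28 dBFS; at 1.5:1 that becomes 10 dB over, giving -18 dBFS.
Stage 2: overshoot 17.7 dB → 17.7/5 = 3.54 dB → -32.16 dBFS; +8 dB make-up → -24.16 dBFS.
Stage 3: 0.54 dB above -24.7 dBFS, reduced 8:1 to 0.0675 dB above → -24.6325 dBFS; +4 dB make-up → -20.6325 dBFS.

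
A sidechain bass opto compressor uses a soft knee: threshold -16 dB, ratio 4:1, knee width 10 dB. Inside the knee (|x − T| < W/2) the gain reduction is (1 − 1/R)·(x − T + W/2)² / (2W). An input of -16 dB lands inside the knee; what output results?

x − T + W/2 = -16 − (-16) + 5 = 5.
GR = (1 − 1/4) × 5² / 20 = 0.75 × 25 / 20 = 0.9375 dB.
Output = -16 − 0.9375 = -16.9375 dB.

-16.9375 dB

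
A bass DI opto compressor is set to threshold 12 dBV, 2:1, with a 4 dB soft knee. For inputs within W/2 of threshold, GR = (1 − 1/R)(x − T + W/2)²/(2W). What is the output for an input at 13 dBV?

x − T + W/2 = 13 − 12 + 2 = 3.
GR = (1 − 1/2) × 3² / 8 = 0.5 × 9 / 8 = 0.5625 dB.
Output = 13 − 0.5625 = 12.4375 dBV.

12.4375 dBV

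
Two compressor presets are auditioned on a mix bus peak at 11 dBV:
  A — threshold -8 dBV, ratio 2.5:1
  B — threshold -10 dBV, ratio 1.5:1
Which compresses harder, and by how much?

A: overshoot 19 dB → output overshoot 7.6 dB → GR 11.4 dB.
B: overshoot 21 dB → output overshoot 14 dB → GR 7 dB.
Difference: 4.4 dB in favour of A.

A, by 4.4 dB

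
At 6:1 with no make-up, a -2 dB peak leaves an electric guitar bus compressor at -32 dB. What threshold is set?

-38 dB

Gain reduction = -2 − (-32) = 30 dB; output overshoot = GR / (R − 1) = 30 / 5 = 6 dB.
Threshold = output − output overshoot = -32 − 6 = -38 dB.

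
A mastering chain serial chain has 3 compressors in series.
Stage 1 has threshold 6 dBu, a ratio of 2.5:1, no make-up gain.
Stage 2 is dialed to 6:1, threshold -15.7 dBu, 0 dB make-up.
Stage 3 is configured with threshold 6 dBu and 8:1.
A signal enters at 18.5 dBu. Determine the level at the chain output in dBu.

Stage 1: 12.5 dB above 6 dBu, reduced 2.5:1 to 5 dB above → 11 dBu.
Stage 2: 11 dBu is 26.7 dB over -15.7 dBu; at 6:1 that becomes 4.45 dB over, giving -11.25 dBu.
Stage 3: -11.25 dBu is at or below the 6 dBu threshold — no compression; output -11.25 dBu.

-11.25 dBu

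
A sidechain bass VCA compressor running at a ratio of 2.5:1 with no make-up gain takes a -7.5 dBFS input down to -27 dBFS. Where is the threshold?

-40 dBFS

Input is 32.5 dB above T (since output overshoot × R = input overshoot: (-27 − T)·2.5 = -7.5 − T gives T = -40 dBFS).
Check: -40 + (-7.5 − (-40))/2.5 = -40 + 13 = -27 dBFS. ✓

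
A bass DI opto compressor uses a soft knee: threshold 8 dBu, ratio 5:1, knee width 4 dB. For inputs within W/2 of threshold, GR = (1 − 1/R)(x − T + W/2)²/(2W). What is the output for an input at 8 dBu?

x − T + W/2 = 8 − 8 + 2 = 2.
GR = (1 − 1/5) × 2² / 8 = 0.8 × 4 / 8 = 0.4 dB.
Output = 8 − 0.4 = 7.6 dBu.

7.6 dBu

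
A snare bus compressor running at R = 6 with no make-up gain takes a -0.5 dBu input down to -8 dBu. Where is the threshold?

Gain reduction = -0.5 − (-8) = 7.5 dB; output overshoot = GR / (R − 1) = 7.5 / 5 = 1.5 dB.
Threshold = output − output overshoot = -8 − 1.5 = -9.5 dBu.

-9.5 dBu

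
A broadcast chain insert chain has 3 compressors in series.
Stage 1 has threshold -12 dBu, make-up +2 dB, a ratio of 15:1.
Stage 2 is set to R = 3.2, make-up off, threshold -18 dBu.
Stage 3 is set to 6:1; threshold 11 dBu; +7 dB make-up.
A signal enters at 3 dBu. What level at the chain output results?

-8.1875 dBu

Stage 1: 15 dB above -12 dBu, reduced 15:1 to 1 dB above → -11 dBu; +2 dB make-up → -9 dBu.
Stage 2: 9 dB above -18 dBu, reduced 3.2:1 to 2.8125 dB above → -15.1875 dBu.
Stage 3: below threshold (-15.1875 ≤ 11); passes unchanged; make-up brings it to -8.1875 dBu.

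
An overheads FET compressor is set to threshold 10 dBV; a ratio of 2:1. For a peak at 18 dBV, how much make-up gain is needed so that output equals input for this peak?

Overshoot 8 dB → 8/2 = 4 dB after compression, so the compressed level is 10 + 4 = 14 dBV.
Make-up = target − compressed = 18 − 14 = 4 dB.

4 dB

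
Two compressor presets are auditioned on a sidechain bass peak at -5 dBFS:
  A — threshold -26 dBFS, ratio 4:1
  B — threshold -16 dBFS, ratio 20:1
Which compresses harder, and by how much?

A: 21 dB over, compressed to 5.25 dB over, so 15.75 dB of GR.
B: 11 dB over, compressed to 0.55 dB over, so 10.45 dB of GR.
A applies 5.3 dB more gain reduction.

A, by 5.3 dB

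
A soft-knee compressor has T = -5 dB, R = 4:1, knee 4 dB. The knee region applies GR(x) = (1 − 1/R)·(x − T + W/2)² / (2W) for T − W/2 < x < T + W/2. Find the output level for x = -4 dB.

-4.84375 dB

x − T + W/2 = -4 − (-5) + 2 = 3.
GR = (1 − 1/4) × 3² / 8 = 0.75 × 9 / 8 = 0.84375 dB.
Output = -4 − 0.84375 = -4.84375 dB.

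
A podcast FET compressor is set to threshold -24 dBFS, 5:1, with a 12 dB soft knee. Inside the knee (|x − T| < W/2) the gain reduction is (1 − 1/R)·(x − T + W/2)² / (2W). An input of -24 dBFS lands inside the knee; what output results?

-25.2 dBFS

x − T + W/2 = -24 − (-24) + 6 = 6.
GR = (1 − 1/5) × 6² / 24 = 0.8 × 36 / 24 = 1.2 dB.
Output = -24 − 1.2 = -25.2 dBFS.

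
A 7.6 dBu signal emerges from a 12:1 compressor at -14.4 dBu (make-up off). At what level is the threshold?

-16.4 dBu

Input is 24 dB above T (since output overshoot × R = input overshoot: (-14.4 − T)·12 = 7.6 − T gives T = -16.4 dBu).
Check: -16.4 + (7.6 − (-16.4))/12 = -16.4 + 2 = -14.4 dBu. ✓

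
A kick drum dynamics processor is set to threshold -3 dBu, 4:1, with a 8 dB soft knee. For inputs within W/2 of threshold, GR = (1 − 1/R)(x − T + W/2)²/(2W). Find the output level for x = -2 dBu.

-3.171875 dBu

x − T + W/2 = -2 − (-3) + 4 = 5.
GR = (1 − 1/4) × 5² / 16 = 0.75 × 25 / 16 = 1.171875 dB.
Output = -2 − 1.171875 = -3.171875 dBu.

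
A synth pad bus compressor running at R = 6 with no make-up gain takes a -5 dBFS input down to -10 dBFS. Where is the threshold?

-11 dBFS

Let T be the threshold. Output overshoot = (input overshoot)/R, so -10 − T = (-5 − T)/6.
6·(-10 − T) = -5 − T → 5·T = -60 − (-5) = -55.
T = -55/5 = -11 dBFS.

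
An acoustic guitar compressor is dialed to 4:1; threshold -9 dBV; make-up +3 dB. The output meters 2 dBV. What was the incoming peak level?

23 dBV

Before make-up, the level was 2 − 3 = -1 dBV.
That's 8 dB above the -9 dBV threshold.
Input overshoot = R × output overshoot = 32 dB → input = -9 + 32 = 23 dBV.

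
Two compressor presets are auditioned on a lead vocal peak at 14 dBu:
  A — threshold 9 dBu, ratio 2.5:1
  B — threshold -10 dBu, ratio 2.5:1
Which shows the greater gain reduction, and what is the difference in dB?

A: overshoot 5 dB → output overshoot 2 dB → GR 3 dB.
B: overshoot 24 dB → output overshoot 9.6 dB → GR 14.4 dB.
Difference: 11.4 dB in favour of B.

B, by 11.4 dB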